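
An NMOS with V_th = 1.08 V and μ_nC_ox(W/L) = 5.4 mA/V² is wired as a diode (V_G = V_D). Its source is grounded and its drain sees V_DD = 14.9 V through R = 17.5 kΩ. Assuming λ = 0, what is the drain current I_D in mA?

With gate tied to drain, V_GS = V_DS ≥ V_GS − V_th, so the device is in saturation.
KCL at the drain: ½ k_n (V_GS − V_th)² = (V_DD − V_GS)/R.
Let x = V_GS − 1.08. Then 47.2 x² + x − 13.82 = 0, giving x = 0.53 V (positive root), so V_GS = 1.61 V.
I_D = (V_DD − V_GS)/R = (14.9 − 1.61) / 17.5 = 0.759 mA.

I_D = 0.759 mA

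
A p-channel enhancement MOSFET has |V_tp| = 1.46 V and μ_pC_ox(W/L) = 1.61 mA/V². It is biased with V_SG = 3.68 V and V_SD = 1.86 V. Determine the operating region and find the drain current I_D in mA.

V_ov = V_SG − |V_tp| = 3.68 − 1.46 = 2.22 V.
Since V_SD = 1.86 V < V_ov = 2.22 V, the device is in the triode region.
I_D = k_p [V_ov · V_SD − ½ V_SD²] = 1.61 × [2.22 × 1.86 − 0.5 × 1.86²] = 3.86 mA.

Triode; I_D = 3.86 mA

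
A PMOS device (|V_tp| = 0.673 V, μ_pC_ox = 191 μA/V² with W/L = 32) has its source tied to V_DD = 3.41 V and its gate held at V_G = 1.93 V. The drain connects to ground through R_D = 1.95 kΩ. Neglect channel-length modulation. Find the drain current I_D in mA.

V_SG = V_DD − V_G = 3.41 − 1.93 = 1.48 V, so V_ov = 1.48 − 0.673 = 0.807 V.
k_p = μ_pC_ox · (W/L) = 6.112 mA/V².
Assume saturation: I_D = ½ k_p V_ov² = 0.5 × 6.112 × 0.807² = 1.99 mA, giving V_SD = V_DD − I_D R_D = 3.41 − 1.99 × 1.95 = -0.471 V.
But -0.471 V < V_ov = 0.807 V, so the device is actually in triode.
In triode I_D = k_p[V_ov V_SD − ½ V_SD²] and I_D = (V_DD − V_SD)/R_D. Equating: 5.96 V_SD² − 10.62 V_SD + 3.41 = 0, giving V_SD = 0.42 V (the root below V_ov).
I_D = (3.41 − 0.42) / 1.95 = 1.53 mA.

I_D = 1.53 mA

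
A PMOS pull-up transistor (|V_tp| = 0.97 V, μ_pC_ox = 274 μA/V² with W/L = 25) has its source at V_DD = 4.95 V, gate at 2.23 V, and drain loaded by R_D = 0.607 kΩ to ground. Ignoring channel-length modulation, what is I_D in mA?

I_D = 6.95 mA

V_SG = V_DD − V_G = 4.95 − 2.23 = 2.72 V, so V_ov = 2.72 − 0.97 = 1.75 V.
k_p = μ_pC_ox · (W/L) = 6.85 mA/V².
Assume saturation: I_D = ½ k_p V_ov² = 0.5 × 6.85 × 1.75² = 10.5 mA, giving V_SD = V_DD − I_D R_D = 4.95 − 10.5 × 0.607 = -1.42 V.
But -1.42 V < V_ov = 1.75 V, so the device is actually in triode.
In triode I_D = k_p[V_ov V_SD − ½ V_SD²] and I_D = (V_DD − V_SD)/R_D. Equating: 2.08 V_SD² − 8.276 V_SD + 4.95 = 0, giving V_SD = 0.733 V (the root below V_ov).
I_D = (4.95 − 0.733) / 0.607 = 6.95 mA.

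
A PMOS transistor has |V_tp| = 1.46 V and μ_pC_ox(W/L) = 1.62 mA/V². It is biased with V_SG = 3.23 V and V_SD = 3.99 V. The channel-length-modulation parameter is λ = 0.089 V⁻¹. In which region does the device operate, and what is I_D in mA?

Saturation; I_D = 3.44 mA

V_ov = V_SG − |V_tp| = 3.23 − 1.46 = 1.77 V.
Since V_SD = 3.99 V ≥ V_ov = 1.77 V, the device is in saturation.
I_D = ½ k_p V_ov² (1 + λ V_SD) = 0.5 × 1.62 × 1.77² × (1 + 0.089 × 3.99) = 3.44 mA.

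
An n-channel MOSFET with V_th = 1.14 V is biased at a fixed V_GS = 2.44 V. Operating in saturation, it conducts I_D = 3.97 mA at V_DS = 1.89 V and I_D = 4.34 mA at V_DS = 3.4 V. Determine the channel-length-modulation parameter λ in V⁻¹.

λ = 0.0699 V⁻¹

With V_GS fixed, I_D ∝ (1 + λ V_DS) in saturation, so I_D2/I_D1 = (1 + λ V_DS2)/(1 + λ V_DS1).
4.34/3.97 = 1.093 = (1 + 3.4 λ)/(1 + 1.89 λ).
Solving: λ (I_D1 V_DS2 − I_D2 V_DS1) = I_D2 − I_D1, so λ = (4.34 − 3.97) / (3.97 × 3.4 − 4.34 × 1.89) = 0.37 / 5.3 = 0.0699 V⁻¹.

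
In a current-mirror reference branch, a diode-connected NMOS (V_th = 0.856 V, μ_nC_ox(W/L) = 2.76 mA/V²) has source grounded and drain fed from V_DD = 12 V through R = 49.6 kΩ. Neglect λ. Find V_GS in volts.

With gate tied to drain, V_GS = V_DS ≥ V_GS − V_th, so the device is in saturation.
KCL at the drain: ½ k_n (V_GS − V_th)² = (V_DD − V_GS)/R.
Let x = V_GS − 0.856. Then 68.4 x² + x − 11.14 = 0, giving x = 0.396 V (positive root), so V_GS = 1.25 V.
I_D = (V_DD − V_GS)/R = (12 − 1.25) / 49.6 = 0.217 mA.

V_GS = 1.25 V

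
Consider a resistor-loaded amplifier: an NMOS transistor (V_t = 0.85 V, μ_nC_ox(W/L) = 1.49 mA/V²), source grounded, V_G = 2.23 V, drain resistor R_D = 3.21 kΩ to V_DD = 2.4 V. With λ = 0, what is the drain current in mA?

V_GS = V_G = 2.23 V, so V_ov = 2.23 − 0.85 = 1.38 V.
Assume saturation: I_D = ½ k_n V_ov² = 0.5 × 1.49 × 1.38² = 1.42 mA, giving V_DS = V_DD − I_D R_D = 2.4 − 1.42 × 3.21 = -2.15 V.
But -2.15 V < V_ov = 1.38 V, so the device is actually in triode.
In triode I_D = k_n[V_ov V_DS − ½ V_DS²] and I_D = (V_DD − V_DS)/R_D. Equating: 2.39 V_DS² − 7.6 V_DS + 2.4 = 0, giving V_DS = 0.356 V (the root below V_ov).
I_D = (2.4 − 0.356) / 3.21 = 0.637 mA.

I_D = 0.637 mA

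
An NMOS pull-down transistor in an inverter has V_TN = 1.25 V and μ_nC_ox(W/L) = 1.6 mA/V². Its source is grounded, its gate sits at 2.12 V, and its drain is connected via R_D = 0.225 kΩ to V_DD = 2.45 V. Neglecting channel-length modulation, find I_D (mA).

I_D = 0.606 mA

V_GS = V_G = 2.12 V, so V_ov = 2.12 − 1.25 = 0.87 V.
Assume saturation: I_D = ½ k_n V_ov² = 0.5 × 1.6 × 0.87² = 0.606 mA, giving V_DS = V_DD − I_D R_D = 2.45 − 0.606 × 0.225 = 2.31 V.
V_DS = 2.31 V ≥ V_ov = 0.87 V, confirming saturation.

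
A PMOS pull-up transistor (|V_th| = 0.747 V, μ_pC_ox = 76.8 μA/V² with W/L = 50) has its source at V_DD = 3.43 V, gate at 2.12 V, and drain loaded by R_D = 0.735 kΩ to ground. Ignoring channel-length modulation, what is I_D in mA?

V_SG = V_DD − V_G = 3.43 − 2.12 = 1.31 V, so V_ov = 1.31 − 0.747 = 0.563 V.
k_p = μ_pC_ox · (W/L) = 3.84 mA/V².
Assume saturation: I_D = ½ k_p V_ov² = 0.5 × 3.84 × 0.563² = 0.609 mA, giving V_SD = V_DD − I_D R_D = 3.43 − 0.609 × 0.735 = 2.98 V.
V_SD = 2.98 V ≥ V_ov = 0.563 V, confirming saturation.

I_D = 0.609 mA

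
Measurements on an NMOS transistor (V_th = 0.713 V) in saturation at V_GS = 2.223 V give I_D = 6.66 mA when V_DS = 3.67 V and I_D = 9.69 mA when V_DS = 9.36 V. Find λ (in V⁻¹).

λ = 0.113 V⁻¹

With V_GS fixed, I_D ∝ (1 + λ V_DS) in saturation, so I_D2/I_D1 = (1 + λ V_DS2)/(1 + λ V_DS1).
9.69/6.66 = 1.455 = (1 + 9.36 λ)/(1 + 3.67 λ).
Solving: λ (I_D1 V_DS2 − I_D2 V_DS1) = I_D2 − I_D1, so λ = (9.69 − 6.66) / (6.66 × 9.36 − 9.69 × 3.67) = 3.03 / 26.8 = 0.113 V⁻¹.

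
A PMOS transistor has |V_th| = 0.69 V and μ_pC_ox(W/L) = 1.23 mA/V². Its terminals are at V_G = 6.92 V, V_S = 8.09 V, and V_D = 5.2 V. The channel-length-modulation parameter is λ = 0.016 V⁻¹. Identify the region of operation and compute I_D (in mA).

Saturation; I_D = 0.148 mA

V_SG = V_S − V_G = 8.09 − 6.92 = 1.17 V; V_SD = V_S − V_D = 8.09 − 5.2 = 2.89 V.
V_ov = V_SG − |V_th| = 1.17 − 0.69 = 0.48 V.
Since V_SD = 2.89 V ≥ V_ov = 0.48 V, the device is in saturation.
I_D = ½ k_p V_ov² (1 + λ V_SD) = 0.5 × 1.23 × 0.48² × (1 + 0.016 × 2.89) = 0.148 mA.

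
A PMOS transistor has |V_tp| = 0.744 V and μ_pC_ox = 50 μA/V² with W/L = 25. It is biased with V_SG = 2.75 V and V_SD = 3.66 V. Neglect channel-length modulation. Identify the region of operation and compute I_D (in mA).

k_p = μ_pC_ox · (W/L) = 1.25 mA/V².
V_ov = V_SG − |V_tp| = 2.75 − 0.744 = 2.01 V.
Since V_SD = 3.66 V ≥ V_ov = 2.01 V, the device is in saturation.
I_D = ½ k_p V_ov² = 0.5 × 1.25 × 2.01² = 2.52 mA.

Saturation; I_D = 2.52 mA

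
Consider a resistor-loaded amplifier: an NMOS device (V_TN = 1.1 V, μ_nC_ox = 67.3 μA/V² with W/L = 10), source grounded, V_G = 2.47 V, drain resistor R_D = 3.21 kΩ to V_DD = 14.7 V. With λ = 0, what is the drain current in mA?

I_D = 0.632 mA

V_GS = V_G = 2.47 V, so V_ov = 2.47 − 1.1 = 1.37 V.
k_n = μ_nC_ox · (W/L) = 0.673 mA/V².
Assume saturation: I_D = ½ k_n V_ov² = 0.5 × 0.673 × 1.37² = 0.632 mA, giving V_DS = V_DD − I_D R_D = 14.7 − 0.632 × 3.21 = 12.7 V.
V_DS = 12.7 V ≥ V_ov = 1.37 V, confirming saturation.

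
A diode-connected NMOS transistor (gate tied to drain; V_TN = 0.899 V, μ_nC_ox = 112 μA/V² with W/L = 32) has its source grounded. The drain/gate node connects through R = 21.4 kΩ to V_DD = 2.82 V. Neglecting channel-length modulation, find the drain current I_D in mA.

With gate tied to drain, V_GS = V_DS ≥ V_GS − V_TN, so the device is in saturation.
k_n = μ_nC_ox · (W/L) = 3.584 mA/V².
KCL at the drain: ½ k_n (V_GS − V_TN)² = (V_DD − V_GS)/R.
Let x = V_GS − 0.899. Then 38.3 x² + x − 1.921 = 0, giving x = 0.211 V (positive root), so V_GS = 1.11 V.
I_D = (V_DD − V_GS)/R = (2.82 − 1.11) / 21.4 = 0.0799 mA.

I_D = 0.0799 mA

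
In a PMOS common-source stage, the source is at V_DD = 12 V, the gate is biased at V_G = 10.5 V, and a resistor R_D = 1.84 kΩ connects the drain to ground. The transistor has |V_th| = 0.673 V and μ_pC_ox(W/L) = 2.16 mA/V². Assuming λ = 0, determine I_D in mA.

V_SG = V_DD − V_G = 12 − 10.5 = 1.5 V, so V_ov = 1.5 − 0.673 = 0.827 V.
Assume saturation: I_D = ½ k_p V_ov² = 0.5 × 2.16 × 0.827² = 0.739 mA, giving V_SD = V_DD − I_D R_D = 12 − 0.739 × 1.84 = 10.6 V.
V_SD = 10.6 V ≥ V_ov = 0.827 V, confirming saturation.

I_D = 0.739 mA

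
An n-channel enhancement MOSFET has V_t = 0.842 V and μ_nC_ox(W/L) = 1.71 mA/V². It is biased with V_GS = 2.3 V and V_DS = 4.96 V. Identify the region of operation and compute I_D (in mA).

V_ov = V_GS − V_t = 2.3 − 0.842 = 1.46 V.
Since V_DS = 4.96 V ≥ V_ov = 1.46 V, the device is in saturation.
I_D = ½ k_n V_ov² = 0.5 × 1.71 × 1.46² = 1.82 mA.

Saturation; I_D = 1.82 mA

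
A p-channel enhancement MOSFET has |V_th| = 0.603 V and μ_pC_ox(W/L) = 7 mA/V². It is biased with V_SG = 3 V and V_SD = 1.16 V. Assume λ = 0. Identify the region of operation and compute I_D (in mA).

V_ov = V_SG − |V_th| = 3 − 0.603 = 2.4 V.
Since V_SD = 1.16 V < V_ov = 2.4 V, the device is in the triode region.
I_D = k_p [V_ov · V_SD − ½ V_SD²] = 7 × [2.4 × 1.16 − 0.5 × 1.16²] = 14.8 mA.

Triode; I_D = 14.8 mA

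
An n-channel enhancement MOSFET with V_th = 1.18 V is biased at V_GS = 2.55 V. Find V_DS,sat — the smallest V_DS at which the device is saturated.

V_DS,sat = 1.37 V

The boundary between triode and saturation is V_DS = V_GS − V_th = V_ov.
V_ov = 2.55 − 1.18 = 1.37 V.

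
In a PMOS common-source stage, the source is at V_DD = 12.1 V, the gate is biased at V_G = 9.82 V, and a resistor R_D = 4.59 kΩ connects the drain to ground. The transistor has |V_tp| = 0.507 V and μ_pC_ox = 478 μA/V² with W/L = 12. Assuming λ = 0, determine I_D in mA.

V_SG = V_DD − V_G = 12.1 − 9.82 = 2.28 V, so V_ov = 2.28 − 0.507 = 1.77 V.
k_p = μ_pC_ox · (W/L) = 5.736 mA/V².
Assume saturation: I_D = ½ k_p V_ov² = 0.5 × 5.736 × 1.77² = 9.02 mA, giving V_SD = V_DD − I_D R_D = 12.1 − 9.02 × 4.59 = -29.3 V.
But -29.3 V < V_ov = 1.77 V, so the device is actually in triode.
In triode I_D = k_p[V_ov V_SD − ½ V_SD²] and I_D = (V_DD − V_SD)/R_D. Equating: 13.2 V_SD² − 47.68 V_SD + 12.1 = 0, giving V_SD = 0.275 V (the root below V_ov).
I_D = (12.1 − 0.275) / 4.59 = 2.58 mA.

I_D = 2.58 mA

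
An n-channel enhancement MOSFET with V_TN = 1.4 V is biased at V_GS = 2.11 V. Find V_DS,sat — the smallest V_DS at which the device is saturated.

The boundary between triode and saturation is V_DS = V_GS − V_TN = V_ov.
V_ov = 2.11 − 1.4 = 0.71 V.

V_DS,sat = 0.710 V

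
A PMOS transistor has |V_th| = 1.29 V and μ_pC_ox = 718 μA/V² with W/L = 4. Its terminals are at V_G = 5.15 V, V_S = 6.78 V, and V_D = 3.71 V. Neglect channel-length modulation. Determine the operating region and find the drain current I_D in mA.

V_SG = V_S − V_G = 6.78 − 5.15 = 1.63 V; V_SD = V_S − V_D = 6.78 − 3.71 = 3.07 V.
k_p = μ_pC_ox · (W/L) = 2.872 mA/V².
V_ov = V_SG − |V_th| = 1.63 − 1.29 = 0.34 V.
Since V_SD = 3.07 V ≥ V_ov = 0.34 V, the device is in saturation.
I_D = ½ k_p V_ov² = 0.5 × 2.872 × 0.34² = 0.166 mA.

Saturation; I_D = 0.166 mA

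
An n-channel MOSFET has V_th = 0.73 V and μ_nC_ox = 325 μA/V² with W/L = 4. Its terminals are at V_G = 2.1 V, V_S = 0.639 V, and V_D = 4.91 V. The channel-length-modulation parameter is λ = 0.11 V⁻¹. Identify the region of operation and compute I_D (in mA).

V_GS = V_G − V_S = 2.1 − 0.639 = 1.46 V; V_DS = V_D − V_S = 4.91 − 0.639 = 4.27 V.
k_n = μ_nC_ox · (W/L) = 1.3 mA/V².
V_ov = V_GS − V_th = 1.46 − 0.73 = 0.731 V.
Since V_DS = 4.27 V ≥ V_ov = 0.731 V, the device is in saturation.
I_D = ½ k_n V_ov² (1 + λ V_DS) = 0.5 × 1.3 × 0.731² × (1 + 0.11 × 4.27) = 0.511 mA.

Saturation; I_D = 0.511 mA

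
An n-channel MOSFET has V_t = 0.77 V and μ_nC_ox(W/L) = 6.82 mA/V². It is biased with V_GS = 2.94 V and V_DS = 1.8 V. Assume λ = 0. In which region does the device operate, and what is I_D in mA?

Triode; I_D = 15.6 mA

V_ov = V_GS − V_t = 2.94 − 0.77 = 2.17 V.
Since V_DS = 1.8 V < V_ov = 2.17 V, the device is in the triode region.
I_D = k_n [V_ov · V_DS − ½ V_DS²] = 6.82 × [2.17 × 1.8 − 0.5 × 1.8²] = 15.6 mA.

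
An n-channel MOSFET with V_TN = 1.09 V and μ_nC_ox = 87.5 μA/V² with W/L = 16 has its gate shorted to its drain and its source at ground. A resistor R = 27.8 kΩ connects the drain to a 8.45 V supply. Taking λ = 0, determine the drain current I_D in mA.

With gate tied to drain, V_GS = V_DS ≥ V_GS − V_TN, so the device is in saturation.
k_n = μ_nC_ox · (W/L) = 1.4 mA/V².
KCL at the drain: ½ k_n (V_GS − V_TN)² = (V_DD − V_GS)/R.
Let x = V_GS − 1.09. Then 19.5 x² + x − 7.36 = 0, giving x = 0.59 V (positive root), so V_GS = 1.68 V.
I_D = (V_DD − V_GS)/R = (8.45 − 1.68) / 27.8 = 0.244 mA.

I_D = 0.244 mA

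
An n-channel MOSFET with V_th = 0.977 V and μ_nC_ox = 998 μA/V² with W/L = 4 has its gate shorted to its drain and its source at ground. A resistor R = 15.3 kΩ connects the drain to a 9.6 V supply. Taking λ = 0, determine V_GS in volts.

With gate tied to drain, V_GS = V_DS ≥ V_GS − V_th, so the device is in saturation.
k_n = μ_nC_ox · (W/L) = 3.992 mA/V².
KCL at the drain: ½ k_n (V_GS − V_th)² = (V_DD − V_GS)/R.
Let x = V_GS − 0.977. Then 30.5 x² + x − 8.623 = 0, giving x = 0.515 V (positive root), so V_GS = 1.49 V.
I_D = (V_DD − V_GS)/R = (9.6 − 1.49) / 15.3 = 0.53 mA.

V_GS = 1.49 V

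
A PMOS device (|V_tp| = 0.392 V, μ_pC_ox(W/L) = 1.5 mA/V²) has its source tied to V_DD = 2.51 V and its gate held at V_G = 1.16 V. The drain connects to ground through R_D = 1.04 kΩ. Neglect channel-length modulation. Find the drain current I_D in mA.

V_SG = V_DD − V_G = 2.51 − 1.16 = 1.35 V, so V_ov = 1.35 − 0.392 = 0.958 V.
Assume saturation: I_D = ½ k_p V_ov² = 0.5 × 1.5 × 0.958² = 0.688 mA, giving V_SD = V_DD − I_D R_D = 2.51 − 0.688 × 1.04 = 1.79 V.
V_SD = 1.79 V ≥ V_ov = 0.958 V, confirming saturation.

I_D = 0.688 mA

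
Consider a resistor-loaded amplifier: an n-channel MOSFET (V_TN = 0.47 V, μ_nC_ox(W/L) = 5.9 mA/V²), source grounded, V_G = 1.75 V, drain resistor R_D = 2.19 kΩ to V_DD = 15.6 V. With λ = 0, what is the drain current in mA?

I_D = 4.83 mA

V_GS = V_G = 1.75 V, so V_ov = 1.75 − 0.47 = 1.28 V.
Assume saturation: I_D = ½ k_n V_ov² = 0.5 × 5.9 × 1.28² = 4.83 mA, giving V_DS = V_DD − I_D R_D = 15.6 − 4.83 × 2.19 = 5.02 V.
V_DS = 5.02 V ≥ V_ov = 1.28 V, confirming saturation.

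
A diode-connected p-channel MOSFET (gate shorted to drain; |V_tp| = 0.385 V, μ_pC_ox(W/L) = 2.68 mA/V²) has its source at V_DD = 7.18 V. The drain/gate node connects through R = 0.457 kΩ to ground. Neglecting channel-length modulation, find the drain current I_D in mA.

I_D = 9.15 mA

With gate tied to drain, V_SG = V_SD ≥ V_SG − |V_tp|, so the device is in saturation.
KCL at the drain: ½ k_p (V_SG − |V_tp|)² = (V_DD − V_SG)/R.
Let x = V_SG − 0.385. Then 0.612 x² + x − 6.795 = 0, giving x = 2.61 V (positive root), so V_SG = 3 V.
I_D = (V_DD − V_SG)/R = (7.18 − 3) / 0.457 = 9.15 mA.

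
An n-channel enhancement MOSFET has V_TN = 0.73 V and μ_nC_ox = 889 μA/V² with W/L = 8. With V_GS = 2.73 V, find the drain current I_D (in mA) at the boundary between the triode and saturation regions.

At the boundary V_DS = V_ov = V_GS − V_TN = 2.73 − 0.73 = 2 V.
k_n = μ_nC_ox · (W/L) = 7.112 mA/V².
I_D = ½ k_n V_ov² = 0.5 × 7.112 × 2² = 14.2 mA.

I_D = 14.2 mA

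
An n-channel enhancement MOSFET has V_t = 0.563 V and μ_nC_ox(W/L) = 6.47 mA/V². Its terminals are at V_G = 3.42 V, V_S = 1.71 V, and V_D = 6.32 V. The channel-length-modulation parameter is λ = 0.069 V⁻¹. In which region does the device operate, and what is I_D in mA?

V_GS = V_G − V_S = 3.42 − 1.71 = 1.71 V; V_DS = V_D − V_S = 6.32 − 1.71 = 4.61 V.
V_ov = V_GS − V_t = 1.71 − 0.563 = 1.15 V.
Since V_DS = 4.61 V ≥ V_ov = 1.15 V, the device is in saturation.
I_D = ½ k_n V_ov² (1 + λ V_DS) = 0.5 × 6.47 × 1.15² × (1 + 0.069 × 4.61) = 5.61 mA.

Saturation; I_D = 5.61 mA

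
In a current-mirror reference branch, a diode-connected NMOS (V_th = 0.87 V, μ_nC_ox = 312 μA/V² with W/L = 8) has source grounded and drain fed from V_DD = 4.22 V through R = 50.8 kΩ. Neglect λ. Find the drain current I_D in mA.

With gate tied to drain, V_GS = V_DS ≥ V_GS − V_th, so the device is in saturation.
k_n = μ_nC_ox · (W/L) = 2.496 mA/V².
KCL at the drain: ½ k_n (V_GS − V_th)² = (V_DD − V_GS)/R.
Let x = V_GS − 0.87. Then 63.4 x² + x − 3.35 = 0, giving x = 0.222 V (positive root), so V_GS = 1.09 V.
I_D = (V_DD − V_GS)/R = (4.22 − 1.09) / 50.8 = 0.0616 mA.

I_D = 0.0616 mA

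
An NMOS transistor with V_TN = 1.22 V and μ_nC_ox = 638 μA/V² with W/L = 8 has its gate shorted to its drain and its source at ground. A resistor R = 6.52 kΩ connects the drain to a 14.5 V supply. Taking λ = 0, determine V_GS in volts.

V_GS = 2.08 V

With gate tied to drain, V_GS = V_DS ≥ V_GS − V_TN, so the device is in saturation.
k_n = μ_nC_ox · (W/L) = 5.104 mA/V².
KCL at the drain: ½ k_n (V_GS − V_TN)² = (V_DD − V_GS)/R.
Let x = V_GS − 1.22. Then 16.6 x² + x − 13.28 = 0, giving x = 0.864 V (positive root), so V_GS = 2.08 V.
I_D = (V_DD − V_GS)/R = (14.5 − 2.08) / 6.52 = 1.9 mA.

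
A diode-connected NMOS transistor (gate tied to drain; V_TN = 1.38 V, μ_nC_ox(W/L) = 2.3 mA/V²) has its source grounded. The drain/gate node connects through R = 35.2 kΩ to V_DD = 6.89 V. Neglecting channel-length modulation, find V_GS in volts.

With gate tied to drain, V_GS = V_DS ≥ V_GS − V_TN, so the device is in saturation.
KCL at the drain: ½ k_n (V_GS − V_TN)² = (V_DD − V_GS)/R.
Let x = V_GS − 1.38. Then 40.5 x² + x − 5.51 = 0, giving x = 0.357 V (positive root), so V_GS = 1.74 V.
I_D = (V_DD − V_GS)/R = (6.89 − 1.74) / 35.2 = 0.146 mA.

V_GS = 1.74 V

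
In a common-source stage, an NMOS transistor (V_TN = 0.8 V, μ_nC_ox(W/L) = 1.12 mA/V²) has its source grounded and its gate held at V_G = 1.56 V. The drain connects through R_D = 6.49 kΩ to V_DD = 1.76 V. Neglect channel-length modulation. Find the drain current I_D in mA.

I_D = 0.220 mA

V_GS = V_G = 1.56 V, so V_ov = 1.56 − 0.8 = 0.76 V.
Assume saturation: I_D = ½ k_n V_ov² = 0.5 × 1.12 × 0.76² = 0.323 mA, giving V_DS = V_DD − I_D R_D = 1.76 − 0.323 × 6.49 = -0.339 V.
But -0.339 V < V_ov = 0.76 V, so the device is actually in triode.
In triode I_D = k_n[V_ov V_DS − ½ V_DS²] and I_D = (V_DD − V_DS)/R_D. Equating: 3.63 V_DS² − 6.524 V_DS + 1.76 = 0, giving V_DS = 0.331 V (the root below V_ov).
I_D = (1.76 − 0.331) / 6.49 = 0.22 mA.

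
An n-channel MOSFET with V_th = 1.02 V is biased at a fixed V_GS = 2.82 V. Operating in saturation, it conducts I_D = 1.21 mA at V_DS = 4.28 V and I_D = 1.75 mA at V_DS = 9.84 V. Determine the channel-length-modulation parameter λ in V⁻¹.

With V_GS fixed, I_D ∝ (1 + λ V_DS) in saturation, so I_D2/I_D1 = (1 + λ V_DS2)/(1 + λ V_DS1).
1.75/1.21 = 1.446 = (1 + 9.84 λ)/(1 + 4.28 λ).
Solving: λ (I_D1 V_DS2 − I_D2 V_DS1) = I_D2 − I_D1, so λ = (1.75 − 1.21) / (1.21 × 9.84 − 1.75 × 4.28) = 0.54 / 4.42 = 0.122 V⁻¹.

λ = 0.122 V⁻¹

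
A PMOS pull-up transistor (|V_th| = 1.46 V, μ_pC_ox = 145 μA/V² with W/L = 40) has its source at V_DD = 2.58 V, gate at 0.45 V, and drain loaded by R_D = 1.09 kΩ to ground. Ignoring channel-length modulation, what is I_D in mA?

I_D = 1.30 mA

V_SG = V_DD − V_G = 2.58 − 0.45 = 2.13 V, so V_ov = 2.13 − 1.46 = 0.67 V.
k_p = μ_pC_ox · (W/L) = 5.8 mA/V².
Assume saturation: I_D = ½ k_p V_ov² = 0.5 × 5.8 × 0.67² = 1.3 mA, giving V_SD = V_DD − I_D R_D = 2.58 − 1.3 × 1.09 = 1.16 V.
V_SD = 1.16 V ≥ V_ov = 0.67 V, confirming saturation.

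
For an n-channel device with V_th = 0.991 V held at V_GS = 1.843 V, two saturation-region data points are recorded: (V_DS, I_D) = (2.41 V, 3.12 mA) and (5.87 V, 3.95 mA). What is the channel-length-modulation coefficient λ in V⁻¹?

With V_GS fixed, I_D ∝ (1 + λ V_DS) in saturation, so I_D2/I_D1 = (1 + λ V_DS2)/(1 + λ V_DS1).
3.95/3.12 = 1.266 = (1 + 5.87 λ)/(1 + 2.41 λ).
Solving: λ (I_D1 V_DS2 − I_D2 V_DS1) = I_D2 − I_D1, so λ = (3.95 − 3.12) / (3.12 × 5.87 − 3.95 × 2.41) = 0.83 / 8.79 = 0.0944 V⁻¹.

λ = 0.0944 V⁻¹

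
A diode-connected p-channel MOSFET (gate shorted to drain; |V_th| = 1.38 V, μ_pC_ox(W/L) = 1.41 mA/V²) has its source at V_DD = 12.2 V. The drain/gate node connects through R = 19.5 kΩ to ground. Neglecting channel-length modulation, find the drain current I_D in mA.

I_D = 0.511 mA

With gate tied to drain, V_SG = V_SD ≥ V_SG − |V_th|, so the device is in saturation.
KCL at the drain: ½ k_p (V_SG − |V_th|)² = (V_DD − V_SG)/R.
Let x = V_SG − 1.38. Then 13.7 x² + x − 10.82 = 0, giving x = 0.852 V (positive root), so V_SG = 2.23 V.
I_D = (V_DD − V_SG)/R = (12.2 − 2.23) / 19.5 = 0.511 mA.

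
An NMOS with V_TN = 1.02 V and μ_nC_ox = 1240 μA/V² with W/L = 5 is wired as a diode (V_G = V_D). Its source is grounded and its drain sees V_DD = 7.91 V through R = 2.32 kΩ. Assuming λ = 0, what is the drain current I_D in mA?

With gate tied to drain, V_GS = V_DS ≥ V_GS − V_TN, so the device is in saturation.
k_n = μ_nC_ox · (W/L) = 6.2 mA/V².
KCL at the drain: ½ k_n (V_GS − V_TN)² = (V_DD − V_GS)/R.
Let x = V_GS − 1.02. Then 7.19 x² + x − 6.89 = 0, giving x = 0.912 V (positive root), so V_GS = 1.93 V.
I_D = (V_DD − V_GS)/R = (7.91 − 1.93) / 2.32 = 2.58 mA.

I_D = 2.58 mA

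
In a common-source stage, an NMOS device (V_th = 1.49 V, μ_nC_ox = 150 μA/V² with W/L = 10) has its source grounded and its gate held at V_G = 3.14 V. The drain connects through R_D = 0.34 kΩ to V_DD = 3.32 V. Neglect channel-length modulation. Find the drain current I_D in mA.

V_GS = V_G = 3.14 V, so V_ov = 3.14 − 1.49 = 1.65 V.
k_n = μ_nC_ox · (W/L) = 1.5 mA/V².
Assume saturation: I_D = ½ k_n V_ov² = 0.5 × 1.5 × 1.65² = 2.04 mA, giving V_DS = V_DD − I_D R_D = 3.32 − 2.04 × 0.34 = 2.63 V.
V_DS = 2.63 V ≥ V_ov = 1.65 V, confirming saturation.

I_D = 2.04 mA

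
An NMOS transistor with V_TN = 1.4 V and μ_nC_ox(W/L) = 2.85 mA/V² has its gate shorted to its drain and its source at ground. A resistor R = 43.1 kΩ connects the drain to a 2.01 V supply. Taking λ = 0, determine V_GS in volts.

With gate tied to drain, V_GS = V_DS ≥ V_GS − V_TN, so the device is in saturation.
KCL at the drain: ½ k_n (V_GS − V_TN)² = (V_DD − V_GS)/R.
Let x = V_GS − 1.4. Then 61.4 x² + x − 0.61 = 0, giving x = 0.0919 V (positive root), so V_GS = 1.49 V.
I_D = (V_DD − V_GS)/R = (2.01 − 1.49) / 43.1 = 0.012 mA.

V_GS = 1.49 V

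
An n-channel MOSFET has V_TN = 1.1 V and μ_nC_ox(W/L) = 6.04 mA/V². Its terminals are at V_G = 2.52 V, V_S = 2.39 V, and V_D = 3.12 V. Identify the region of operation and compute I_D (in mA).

V_GS = V_G − V_S = 2.52 − 2.39 = 0.13 V; V_DS = V_D − V_S = 3.12 − 2.39 = 0.73 V.
V_GS = 0.13 V < V_TN = 1.1 V, so the transistor is in cutoff.

Cutoff; I_D = 0 mA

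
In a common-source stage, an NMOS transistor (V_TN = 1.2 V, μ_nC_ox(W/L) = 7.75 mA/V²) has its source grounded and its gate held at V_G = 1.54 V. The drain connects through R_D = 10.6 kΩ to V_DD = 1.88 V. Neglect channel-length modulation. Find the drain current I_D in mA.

I_D = 0.171 mA

V_GS = V_G = 1.54 V, so V_ov = 1.54 − 1.2 = 0.34 V.
Assume saturation: I_D = ½ k_n V_ov² = 0.5 × 7.75 × 0.34² = 0.448 mA, giving V_DS = V_DD − I_D R_D = 1.88 − 0.448 × 10.6 = -2.87 V.
But -2.87 V < V_ov = 0.34 V, so the device is actually in triode.
In triode I_D = k_n[V_ov V_DS − ½ V_DS²] and I_D = (V_DD − V_DS)/R_D. Equating: 41.1 V_DS² − 28.93 V_DS + 1.88 = 0, giving V_DS = 0.0724 V (the root below V_ov).
I_D = (1.88 − 0.0724) / 10.6 = 0.171 mA.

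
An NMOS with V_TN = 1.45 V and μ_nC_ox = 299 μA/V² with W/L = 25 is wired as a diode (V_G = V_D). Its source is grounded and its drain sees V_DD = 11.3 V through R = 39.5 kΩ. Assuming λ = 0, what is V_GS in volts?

With gate tied to drain, V_GS = V_DS ≥ V_GS − V_TN, so the device is in saturation.
k_n = μ_nC_ox · (W/L) = 7.475 mA/V².
KCL at the drain: ½ k_n (V_GS − V_TN)² = (V_DD − V_GS)/R.
Let x = V_GS − 1.45. Then 148 x² + x − 9.85 = 0, giving x = 0.255 V (positive root), so V_GS = 1.7 V.
I_D = (V_DD − V_GS)/R = (11.3 − 1.7) / 39.5 = 0.243 mA.

V_GS = 1.70 V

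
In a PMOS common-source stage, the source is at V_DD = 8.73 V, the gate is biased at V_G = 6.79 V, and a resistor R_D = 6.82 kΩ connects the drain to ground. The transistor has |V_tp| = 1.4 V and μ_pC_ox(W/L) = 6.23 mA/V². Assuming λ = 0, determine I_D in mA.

I_D = 0.908 mA

V_SG = V_DD − V_G = 8.73 − 6.79 = 1.94 V, so V_ov = 1.94 − 1.4 = 0.54 V.
Assume saturation: I_D = ½ k_p V_ov² = 0.5 × 6.23 × 0.54² = 0.908 mA, giving V_SD = V_DD − I_D R_D = 8.73 − 0.908 × 6.82 = 2.54 V.
V_SD = 2.54 V ≥ V_ov = 0.54 V, confirming saturation.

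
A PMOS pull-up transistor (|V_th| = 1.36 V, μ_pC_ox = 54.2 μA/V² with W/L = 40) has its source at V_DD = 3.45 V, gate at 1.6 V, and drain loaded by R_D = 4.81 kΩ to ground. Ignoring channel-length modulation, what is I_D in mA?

V_SG = V_DD − V_G = 3.45 − 1.6 = 1.85 V, so V_ov = 1.85 − 1.36 = 0.49 V.
k_p = μ_pC_ox · (W/L) = 2.168 mA/V².
Assume saturation: I_D = ½ k_p V_ov² = 0.5 × 2.168 × 0.49² = 0.26 mA, giving V_SD = V_DD − I_D R_D = 3.45 − 0.26 × 4.81 = 2.2 V.
V_SD = 2.2 V ≥ V_ov = 0.49 V, confirming saturation.

I_D = 0.260 mA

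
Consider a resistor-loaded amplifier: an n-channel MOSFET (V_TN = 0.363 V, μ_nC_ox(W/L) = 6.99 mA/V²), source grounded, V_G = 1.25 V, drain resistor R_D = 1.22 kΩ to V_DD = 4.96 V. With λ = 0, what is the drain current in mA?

V_GS = V_G = 1.25 V, so V_ov = 1.25 − 0.363 = 0.887 V.
Assume saturation: I_D = ½ k_n V_ov² = 0.5 × 6.99 × 0.887² = 2.75 mA, giving V_DS = V_DD − I_D R_D = 4.96 − 2.75 × 1.22 = 1.61 V.
V_DS = 1.61 V ≥ V_ov = 0.887 V, confirming saturation.

I_D = 2.75 mA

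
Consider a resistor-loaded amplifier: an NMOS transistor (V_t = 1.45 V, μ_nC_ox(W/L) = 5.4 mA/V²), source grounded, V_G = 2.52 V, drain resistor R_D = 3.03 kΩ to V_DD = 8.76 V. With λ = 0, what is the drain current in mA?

I_D = 2.67 mA

V_GS = V_G = 2.52 V, so V_ov = 2.52 − 1.45 = 1.07 V.
Assume saturation: I_D = ½ k_n V_ov² = 0.5 × 5.4 × 1.07² = 3.09 mA, giving V_DS = V_DD − I_D R_D = 8.76 − 3.09 × 3.03 = -0.606 V.
But -0.606 V < V_ov = 1.07 V, so the device is actually in triode.
In triode I_D = k_n[V_ov V_DS − ½ V_DS²] and I_D = (V_DD − V_DS)/R_D. Equating: 8.18 V_DS² − 18.51 V_DS + 8.76 = 0, giving V_DS = 0.674 V (the root below V_ov).
I_D = (8.76 − 0.674) / 3.03 = 2.67 mA.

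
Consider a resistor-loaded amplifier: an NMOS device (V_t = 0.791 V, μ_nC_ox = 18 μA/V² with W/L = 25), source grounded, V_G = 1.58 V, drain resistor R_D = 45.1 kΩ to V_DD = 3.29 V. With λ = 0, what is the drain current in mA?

I_D = 0.0680 mA

V_GS = V_G = 1.58 V, so V_ov = 1.58 − 0.791 = 0.789 V.
k_n = μ_nC_ox · (W/L) = 0.45 mA/V².
Assume saturation: I_D = ½ k_n V_ov² = 0.5 × 0.45 × 0.789² = 0.14 mA, giving V_DS = V_DD − I_D R_D = 3.29 − 0.14 × 45.1 = -3.03 V.
But -3.03 V < V_ov = 0.789 V, so the device is actually in triode.
In triode I_D = k_n[V_ov V_DS − ½ V_DS²] and I_D = (V_DD − V_DS)/R_D. Equating: 10.1 V_DS² − 17.01 V_DS + 3.29 = 0, giving V_DS = 0.223 V (the root below V_ov).
I_D = (3.29 − 0.223) / 45.1 = 0.068 mA.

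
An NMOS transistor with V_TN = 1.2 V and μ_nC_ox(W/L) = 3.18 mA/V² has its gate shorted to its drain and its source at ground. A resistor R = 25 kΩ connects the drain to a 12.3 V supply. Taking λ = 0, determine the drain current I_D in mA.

With gate tied to drain, V_GS = V_DS ≥ V_GS − V_TN, so the device is in saturation.
KCL at the drain: ½ k_n (V_GS − V_TN)² = (V_DD − V_GS)/R.
Let x = V_GS − 1.2. Then 39.8 x² + x − 11.1 = 0, giving x = 0.516 V (positive root), so V_GS = 1.72 V.
I_D = (V_DD − V_GS)/R = (12.3 − 1.72) / 25 = 0.423 mA.

I_D = 0.423 mA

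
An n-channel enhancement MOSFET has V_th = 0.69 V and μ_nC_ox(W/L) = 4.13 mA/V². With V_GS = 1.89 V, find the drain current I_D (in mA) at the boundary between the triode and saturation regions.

I_D = 2.97 mA

At the boundary V_DS = V_ov = V_GS − V_th = 1.89 − 0.69 = 1.2 V.
I_D = ½ k_n V_ov² = 0.5 × 4.13 × 1.2² = 2.97 mA.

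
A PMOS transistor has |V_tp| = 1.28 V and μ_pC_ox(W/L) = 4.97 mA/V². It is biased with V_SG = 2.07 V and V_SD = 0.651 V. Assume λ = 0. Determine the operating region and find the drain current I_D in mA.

V_ov = V_SG − |V_tp| = 2.07 − 1.28 = 0.79 V.
Since V_SD = 0.651 V < V_ov = 0.79 V, the device is in the triode region.
I_D = k_p [V_ov · V_SD − ½ V_SD²] = 4.97 × [0.79 × 0.651 − 0.5 × 0.651²] = 1.5 mA.

Triode; I_D = 1.50 mA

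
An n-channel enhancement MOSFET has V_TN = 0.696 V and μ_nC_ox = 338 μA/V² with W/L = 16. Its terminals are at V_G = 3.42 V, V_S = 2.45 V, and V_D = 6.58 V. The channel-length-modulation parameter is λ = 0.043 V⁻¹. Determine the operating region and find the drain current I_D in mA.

Saturation; I_D = 0.239 mA

V_GS = V_G − V_S = 3.42 − 2.45 = 0.97 V; V_DS = V_D − V_S = 6.58 − 2.45 = 4.13 V.
k_n = μ_nC_ox · (W/L) = 5.408 mA/V².
V_ov = V_GS − V_TN = 0.97 − 0.696 = 0.274 V.
Since V_DS = 4.13 V ≥ V_ov = 0.274 V, the device is in saturation.
I_D = ½ k_n V_ov² (1 + λ V_DS) = 0.5 × 5.408 × 0.274² × (1 + 0.043 × 4.13) = 0.239 mA.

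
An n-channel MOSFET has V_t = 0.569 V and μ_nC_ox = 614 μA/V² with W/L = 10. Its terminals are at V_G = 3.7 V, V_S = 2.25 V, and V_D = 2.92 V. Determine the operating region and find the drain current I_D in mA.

Triode; I_D = 2.25 mA

V_GS = V_G − V_S = 3.7 − 2.25 = 1.45 V; V_DS = V_D − V_S = 2.92 − 2.25 = 0.67 V.
k_n = μ_nC_ox · (W/L) = 6.14 mA/V².
V_ov = V_GS − V_t = 1.45 − 0.569 = 0.881 V.
Since V_DS = 0.67 V < V_ov = 0.881 V, the device is in the triode region.
I_D = k_n [V_ov · V_DS − ½ V_DS²] = 6.14 × [0.881 × 0.67 − 0.5 × 0.67²] = 2.25 mA.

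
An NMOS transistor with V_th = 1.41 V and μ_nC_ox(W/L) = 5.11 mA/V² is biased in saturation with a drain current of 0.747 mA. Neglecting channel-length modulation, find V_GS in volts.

In saturation I_D = ½ k_n (V_GS − V_th)², so V_GS − V_th = √(2 I_D / k_n) = √(2 × 0.747 / 5.11) = 0.541 V.
V_GS = 1.41 + 0.541 = 1.95 V.

V_GS = 1.95 V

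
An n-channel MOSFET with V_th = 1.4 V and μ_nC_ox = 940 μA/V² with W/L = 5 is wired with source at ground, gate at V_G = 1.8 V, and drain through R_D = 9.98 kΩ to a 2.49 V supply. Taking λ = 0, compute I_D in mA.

I_D = 0.234 mA

V_GS = V_G = 1.8 V, so V_ov = 1.8 − 1.4 = 0.4 V.
k_n = μ_nC_ox · (W/L) = 4.7 mA/V².
Assume saturation: I_D = ½ k_n V_ov² = 0.5 × 4.7 × 0.4² = 0.376 mA, giving V_DS = V_DD − I_D R_D = 2.49 − 0.376 × 9.98 = -1.26 V.
But -1.26 V < V_ov = 0.4 V, so the device is actually in triode.
In triode I_D = k_n[V_ov V_DS − ½ V_DS²] and I_D = (V_DD − V_DS)/R_D. Equating: 23.5 V_DS² − 19.76 V_DS + 2.49 = 0, giving V_DS = 0.154 V (the root below V_ov).
I_D = (2.49 − 0.154) / 9.98 = 0.234 mA.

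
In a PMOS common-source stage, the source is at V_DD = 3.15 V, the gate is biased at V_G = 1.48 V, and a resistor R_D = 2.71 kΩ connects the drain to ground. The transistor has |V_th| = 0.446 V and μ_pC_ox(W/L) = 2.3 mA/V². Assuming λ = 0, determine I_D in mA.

I_D = 1.00 mA

V_SG = V_DD − V_G = 3.15 − 1.48 = 1.67 V, so V_ov = 1.67 − 0.446 = 1.22 V.
Assume saturation: I_D = ½ k_p V_ov² = 0.5 × 2.3 × 1.22² = 1.72 mA, giving V_SD = V_DD − I_D R_D = 3.15 − 1.72 × 2.71 = -1.52 V.
But -1.52 V < V_ov = 1.22 V, so the device is actually in triode.
In triode I_D = k_p[V_ov V_SD − ½ V_SD²] and I_D = (V_DD − V_SD)/R_D. Equating: 3.12 V_SD² − 8.629 V_SD + 3.15 = 0, giving V_SD = 0.433 V (the root below V_ov).
I_D = (3.15 − 0.433) / 2.71 = 1 mA.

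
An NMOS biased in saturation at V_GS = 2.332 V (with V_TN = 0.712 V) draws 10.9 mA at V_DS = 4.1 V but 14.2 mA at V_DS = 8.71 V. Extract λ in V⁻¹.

With V_GS fixed, I_D ∝ (1 + λ V_DS) in saturation, so I_D2/I_D1 = (1 + λ V_DS2)/(1 + λ V_DS1).
14.2/10.9 = 1.303 = (1 + 8.71 λ)/(1 + 4.1 λ).
Solving: λ (I_D1 V_DS2 − I_D2 V_DS1) = I_D2 − I_D1, so λ = (14.2 − 10.9) / (10.9 × 8.71 − 14.2 × 4.1) = 3.3 / 36.7 = 0.0899 V⁻¹.

λ = 0.0899 V⁻¹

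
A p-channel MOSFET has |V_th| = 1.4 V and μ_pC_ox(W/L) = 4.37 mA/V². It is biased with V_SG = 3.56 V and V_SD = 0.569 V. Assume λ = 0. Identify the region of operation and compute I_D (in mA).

V_ov = V_SG − |V_th| = 3.56 − 1.4 = 2.16 V.
Since V_SD = 0.569 V < V_ov = 2.16 V, the device is in the triode region.
I_D = k_p [V_ov · V_SD − ½ V_SD²] = 4.37 × [2.16 × 0.569 − 0.5 × 0.569²] = 4.66 mA.

Triode; I_D = 4.66 mA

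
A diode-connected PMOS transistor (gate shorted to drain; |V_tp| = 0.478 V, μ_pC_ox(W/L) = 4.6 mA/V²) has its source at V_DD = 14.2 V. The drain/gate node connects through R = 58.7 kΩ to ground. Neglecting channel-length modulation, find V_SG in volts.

V_SG = 0.793 V

With gate tied to drain, V_SG = V_SD ≥ V_SG − |V_tp|, so the device is in saturation.
KCL at the drain: ½ k_p (V_SG − |V_tp|)² = (V_DD − V_SG)/R.
Let x = V_SG − 0.478. Then 135 x² + x − 13.72 = 0, giving x = 0.315 V (positive root), so V_SG = 0.793 V.
I_D = (V_DD − V_SG)/R = (14.2 − 0.793) / 58.7 = 0.228 mA.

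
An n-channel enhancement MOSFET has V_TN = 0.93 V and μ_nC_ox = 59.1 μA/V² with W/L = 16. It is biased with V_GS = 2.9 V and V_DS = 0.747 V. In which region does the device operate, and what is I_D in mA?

k_n = μ_nC_ox · (W/L) = 0.9456 mA/V².
V_ov = V_GS − V_TN = 2.9 − 0.93 = 1.97 V.
Since V_DS = 0.747 V < V_ov = 1.97 V, the device is in the triode region.
I_D = k_n [V_ov · V_DS − ½ V_DS²] = 0.9456 × [1.97 × 0.747 − 0.5 × 0.747²] = 1.13 mA.

Triode; I_D = 1.13 mA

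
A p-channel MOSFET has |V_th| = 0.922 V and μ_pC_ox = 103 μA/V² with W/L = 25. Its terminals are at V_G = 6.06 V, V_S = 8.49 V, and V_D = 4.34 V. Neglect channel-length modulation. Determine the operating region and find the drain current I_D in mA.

Saturation; I_D = 2.93 mA

V_SG = V_S − V_G = 8.49 − 6.06 = 2.43 V; V_SD = V_S − V_D = 8.49 − 4.34 = 4.15 V.
k_p = μ_pC_ox · (W/L) = 2.575 mA/V².
V_ov = V_SG − |V_th| = 2.43 − 0.922 = 1.51 V.
Since V_SD = 4.15 V ≥ V_ov = 1.51 V, the device is in saturation.
I_D = ½ k_p V_ov² = 0.5 × 2.575 × 1.51² = 2.93 mA.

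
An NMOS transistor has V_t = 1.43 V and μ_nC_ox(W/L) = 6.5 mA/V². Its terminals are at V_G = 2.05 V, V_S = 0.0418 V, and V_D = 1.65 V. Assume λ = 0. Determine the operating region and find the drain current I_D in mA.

V_GS = V_G − V_S = 2.05 − 0.0418 = 2.01 V; V_DS = V_D − V_S = 1.65 − 0.0418 = 1.61 V.
V_ov = V_GS − V_t = 2.01 − 1.43 = 0.578 V.
Since V_DS = 1.61 V ≥ V_ov = 0.578 V, the device is in saturation.
I_D = ½ k_n V_ov² = 0.5 × 6.5 × 0.578² = 1.09 mA.

Saturation; I_D = 1.09 mA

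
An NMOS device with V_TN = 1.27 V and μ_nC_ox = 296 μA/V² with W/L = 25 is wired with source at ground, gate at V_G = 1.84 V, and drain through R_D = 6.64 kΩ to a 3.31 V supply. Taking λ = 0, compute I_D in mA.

I_D = 0.479 mA

V_GS = V_G = 1.84 V, so V_ov = 1.84 − 1.27 = 0.57 V.
k_n = μ_nC_ox · (W/L) = 7.4 mA/V².
Assume saturation: I_D = ½ k_n V_ov² = 0.5 × 7.4 × 0.57² = 1.2 mA, giving V_DS = V_DD − I_D R_D = 3.31 − 1.2 × 6.64 = -4.67 V.
But -4.67 V < V_ov = 0.57 V, so the device is actually in triode.
In triode I_D = k_n[V_ov V_DS − ½ V_DS²] and I_D = (V_DD − V_DS)/R_D. Equating: 24.6 V_DS² − 29.01 V_DS + 3.31 = 0, giving V_DS = 0.128 V (the root below V_ov).
I_D = (3.31 − 0.128) / 6.64 = 0.479 mA.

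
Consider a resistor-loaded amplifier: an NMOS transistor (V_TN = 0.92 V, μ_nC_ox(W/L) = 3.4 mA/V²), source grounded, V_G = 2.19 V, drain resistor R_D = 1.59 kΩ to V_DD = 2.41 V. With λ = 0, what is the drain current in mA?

I_D = 1.30 mA

V_GS = V_G = 2.19 V, so V_ov = 2.19 − 0.92 = 1.27 V.
Assume saturation: I_D = ½ k_n V_ov² = 0.5 × 3.4 × 1.27² = 2.74 mA, giving V_DS = V_DD − I_D R_D = 2.41 − 2.74 × 1.59 = -1.95 V.
But -1.95 V < V_ov = 1.27 V, so the device is actually in triode.
In triode I_D = k_n[V_ov V_DS − ½ V_DS²] and I_D = (V_DD − V_DS)/R_D. Equating: 2.7 V_DS² − 7.866 V_DS + 2.41 = 0, giving V_DS = 0.348 V (the root below V_ov).
I_D = (2.41 − 0.348) / 1.59 = 1.3 mA.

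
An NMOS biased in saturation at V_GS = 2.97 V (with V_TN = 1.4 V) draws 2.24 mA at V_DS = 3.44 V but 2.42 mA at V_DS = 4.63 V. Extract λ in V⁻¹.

With V_GS fixed, I_D ∝ (1 + λ V_DS) in saturation, so I_D2/I_D1 = (1 + λ V_DS2)/(1 + λ V_DS1).
2.42/2.24 = 1.08 = (1 + 4.63 λ)/(1 + 3.44 λ).
Solving: λ (I_D1 V_DS2 − I_D2 V_DS1) = I_D2 − I_D1, so λ = (2.42 − 2.24) / (2.24 × 4.63 − 2.42 × 3.44) = 0.18 / 2.05 = 0.088 V⁻¹.

λ = 0.0880 V⁻¹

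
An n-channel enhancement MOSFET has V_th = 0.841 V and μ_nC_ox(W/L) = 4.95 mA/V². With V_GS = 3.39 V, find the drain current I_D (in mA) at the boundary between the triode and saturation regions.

At the boundary V_DS = V_ov = V_GS − V_th = 3.39 − 0.841 = 2.55 V.
I_D = ½ k_n V_ov² = 0.5 × 4.95 × 2.55² = 16.1 mA.

I_D = 16.1 mA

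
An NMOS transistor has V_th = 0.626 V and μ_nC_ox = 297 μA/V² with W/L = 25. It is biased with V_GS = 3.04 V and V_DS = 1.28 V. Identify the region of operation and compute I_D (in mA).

k_n = μ_nC_ox · (W/L) = 7.425 mA/V².
V_ov = V_GS − V_th = 3.04 − 0.626 = 2.41 V.
Since V_DS = 1.28 V < V_ov = 2.41 V, the device is in the triode region.
I_D = k_n [V_ov · V_DS − ½ V_DS²] = 7.425 × [2.41 × 1.28 − 0.5 × 1.28²] = 16.9 mA.

Triode; I_D = 16.9 mA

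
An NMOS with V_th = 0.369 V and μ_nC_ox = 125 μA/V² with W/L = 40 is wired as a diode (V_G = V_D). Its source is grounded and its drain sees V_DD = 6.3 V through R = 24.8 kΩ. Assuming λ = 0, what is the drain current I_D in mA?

With gate tied to drain, V_GS = V_DS ≥ V_GS − V_th, so the device is in saturation.
k_n = μ_nC_ox · (W/L) = 5 mA/V².
KCL at the drain: ½ k_n (V_GS − V_th)² = (V_DD − V_GS)/R.
Let x = V_GS − 0.369. Then 62 x² + x − 5.931 = 0, giving x = 0.301 V (positive root), so V_GS = 0.67 V.
I_D = (V_DD − V_GS)/R = (6.3 − 0.67) / 24.8 = 0.227 mA.

I_D = 0.227 mA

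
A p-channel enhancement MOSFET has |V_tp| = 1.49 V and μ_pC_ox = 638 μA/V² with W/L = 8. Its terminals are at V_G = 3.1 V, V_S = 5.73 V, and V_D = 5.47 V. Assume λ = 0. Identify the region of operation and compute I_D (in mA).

Triode; I_D = 1.34 mA

V_SG = V_S − V_G = 5.73 − 3.1 = 2.63 V; V_SD = V_S − V_D = 5.73 − 5.47 = 0.26 V.
k_p = μ_pC_ox · (W/L) = 5.104 mA/V².
V_ov = V_SG − |V_tp| = 2.63 − 1.49 = 1.14 V.
Since V_SD = 0.26 V < V_ov = 1.14 V, the device is in the triode region.
I_D = k_p [V_ov · V_SD − ½ V_SD²] = 5.104 × [1.14 × 0.26 − 0.5 × 0.26²] = 1.34 mA.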